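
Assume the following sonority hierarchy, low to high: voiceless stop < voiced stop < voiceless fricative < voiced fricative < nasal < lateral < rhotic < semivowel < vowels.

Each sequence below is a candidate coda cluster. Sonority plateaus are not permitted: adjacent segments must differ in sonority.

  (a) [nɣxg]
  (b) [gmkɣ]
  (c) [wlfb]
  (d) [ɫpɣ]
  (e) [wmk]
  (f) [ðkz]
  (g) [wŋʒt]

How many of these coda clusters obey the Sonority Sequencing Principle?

4

(a) 5-4-3-2 → obeys
(b) 2-5-1-4 → violates
(c) 8-6-3-2 → obeys
(d) 6-1-4 → violates
(e) 8-5-1 → obeys
(f) 4-1-4 → violates
(g) 8-5-4-1 → obeys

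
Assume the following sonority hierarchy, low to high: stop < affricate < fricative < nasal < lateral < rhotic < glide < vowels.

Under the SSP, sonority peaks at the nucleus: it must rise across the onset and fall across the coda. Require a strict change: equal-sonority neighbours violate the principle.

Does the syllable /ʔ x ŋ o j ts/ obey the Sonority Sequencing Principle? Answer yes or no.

Onset: /ʔ/ is a stop (sonority 1), /x/ is a fricative (sonority 3), /ŋ/ is a nasal (sonority 4); then the nucleus /o/ (sonority 8).
Onset profile 1-3-4-8 — rises to the nucleus.
Coda: /j/ is a glide (sonority 7), /ts/ is an affricate (sonority 2).
Coda profile 8-7-2 — falls from the nucleus.

yes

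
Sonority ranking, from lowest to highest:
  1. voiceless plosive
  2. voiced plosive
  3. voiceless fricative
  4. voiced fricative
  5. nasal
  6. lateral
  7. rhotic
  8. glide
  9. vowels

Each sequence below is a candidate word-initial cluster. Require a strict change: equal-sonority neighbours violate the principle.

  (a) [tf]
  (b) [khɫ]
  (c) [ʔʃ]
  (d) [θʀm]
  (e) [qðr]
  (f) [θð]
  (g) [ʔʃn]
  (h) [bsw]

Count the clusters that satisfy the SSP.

(a) 1-3 → obeys
(b) 1-3-6 → obeys
(c) 1-3 → obeys
(d) 3-7-5 → violates
(e) 1-4-7 → obeys
(f) 3-4 → obeys
(g) 1-3-5 → obeys
(h) 2-3-8 → obeys

7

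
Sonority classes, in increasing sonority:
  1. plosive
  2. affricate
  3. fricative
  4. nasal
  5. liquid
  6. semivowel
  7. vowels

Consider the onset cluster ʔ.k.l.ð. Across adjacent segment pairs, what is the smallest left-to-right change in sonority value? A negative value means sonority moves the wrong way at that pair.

/ʔ/ — plosive, sonority 1.
/k/ — plosive, sonority 1.
/l/ — liquid, sonority 5.
/ð/ — fricative, sonority 3.
/ʔ/→/k/: change +0.
/k/→/l/: change +4.
/l/→/ð/: change -2.
Minimum = -2.

-2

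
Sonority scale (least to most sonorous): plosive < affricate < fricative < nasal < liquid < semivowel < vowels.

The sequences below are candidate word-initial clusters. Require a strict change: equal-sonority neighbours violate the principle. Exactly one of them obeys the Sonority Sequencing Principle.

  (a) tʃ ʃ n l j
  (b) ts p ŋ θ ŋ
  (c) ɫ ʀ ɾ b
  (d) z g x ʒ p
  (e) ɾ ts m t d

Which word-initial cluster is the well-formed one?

(a) 2-3-4-5-6 → obeys
(b) 2-1-4-3-4 → violates
(c) 5-5-5-1 → violates
(d) 3-1-3-3-1 → violates
(e) 5-2-4-1-1 → violates

a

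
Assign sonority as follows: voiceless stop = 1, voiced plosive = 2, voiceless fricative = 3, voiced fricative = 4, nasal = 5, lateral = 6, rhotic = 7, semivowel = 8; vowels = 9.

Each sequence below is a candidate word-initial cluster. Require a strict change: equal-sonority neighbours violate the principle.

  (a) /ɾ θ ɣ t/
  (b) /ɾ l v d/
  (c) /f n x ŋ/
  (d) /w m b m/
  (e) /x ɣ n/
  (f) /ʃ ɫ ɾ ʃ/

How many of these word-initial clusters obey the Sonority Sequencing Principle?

1

(a) sonority 7-3-4-1: ill-formed.
(b) sonority 7-6-4-2: ill-formed.
(c) sonority 3-5-3-5: ill-formed.
(d) sonority 8-5-2-5: ill-formed.
(e) sonority 3-4-5: well-formed.
(f) sonority 3-6-7-3: ill-formed.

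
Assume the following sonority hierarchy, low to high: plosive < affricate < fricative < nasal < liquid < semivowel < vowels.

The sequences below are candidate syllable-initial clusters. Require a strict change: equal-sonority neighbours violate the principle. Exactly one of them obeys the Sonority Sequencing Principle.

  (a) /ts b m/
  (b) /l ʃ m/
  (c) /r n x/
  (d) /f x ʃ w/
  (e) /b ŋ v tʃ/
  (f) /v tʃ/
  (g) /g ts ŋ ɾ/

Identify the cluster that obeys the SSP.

g

(a) /ts b m/: profile 2-1-4 — violates.
(b) /l ʃ m/: profile 5-3-4 — violates.
(c) /r n x/: profile 5-4-3 — violates.
(d) /f x ʃ w/: profile 3-3-3-6 — violates.
(e) /b ŋ v tʃ/: profile 1-4-3-2 — violates.
(f) /v tʃ/: profile 3-2 — violates.
(g) /g ts ŋ ɾ/: profile 1-2-4-5 — obeys.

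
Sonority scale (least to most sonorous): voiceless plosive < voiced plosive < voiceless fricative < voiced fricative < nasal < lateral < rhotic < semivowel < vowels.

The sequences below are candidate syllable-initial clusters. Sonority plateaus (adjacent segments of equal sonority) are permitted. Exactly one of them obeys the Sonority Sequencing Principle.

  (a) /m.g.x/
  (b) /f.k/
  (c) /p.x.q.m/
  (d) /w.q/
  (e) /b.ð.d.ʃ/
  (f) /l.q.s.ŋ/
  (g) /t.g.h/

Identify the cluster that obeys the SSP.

g

(a) /m.g.x/: profile 5-2-3 — violates.
(b) /f.k/: profile 3-1 — violates.
(c) /p.x.q.m/: profile 1-3-1-5 — violates.
(d) /w.q/: profile 8-1 — violates.
(e) /b.ð.d.ʃ/: profile 2-4-2-3 — violates.
(f) /l.q.s.ŋ/: profile 6-1-3-5 — violates.
(g) /t.g.h/: profile 1-2-3 — obeys.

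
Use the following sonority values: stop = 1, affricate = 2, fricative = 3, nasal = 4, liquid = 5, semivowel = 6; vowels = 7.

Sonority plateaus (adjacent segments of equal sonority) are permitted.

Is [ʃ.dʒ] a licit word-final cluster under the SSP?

/ʃ/ — fricative, sonority 3.
/dʒ/ — affricate, sonority 2.
The profile 3-2 strictly falls, so the word-final cluster satisfies the SSP.

yes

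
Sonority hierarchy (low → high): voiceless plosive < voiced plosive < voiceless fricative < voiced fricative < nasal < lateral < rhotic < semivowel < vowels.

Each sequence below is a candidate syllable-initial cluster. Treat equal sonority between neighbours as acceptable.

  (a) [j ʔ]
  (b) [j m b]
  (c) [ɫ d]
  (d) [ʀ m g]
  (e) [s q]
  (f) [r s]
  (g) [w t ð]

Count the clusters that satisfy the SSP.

0

(a) 8-1 → violates
(b) 8-5-2 → violates
(c) 6-2 → violates
(d) 7-5-2 → violates
(e) 3-1 → violates
(f) 7-3 → violates
(g) 8-1-4 → violates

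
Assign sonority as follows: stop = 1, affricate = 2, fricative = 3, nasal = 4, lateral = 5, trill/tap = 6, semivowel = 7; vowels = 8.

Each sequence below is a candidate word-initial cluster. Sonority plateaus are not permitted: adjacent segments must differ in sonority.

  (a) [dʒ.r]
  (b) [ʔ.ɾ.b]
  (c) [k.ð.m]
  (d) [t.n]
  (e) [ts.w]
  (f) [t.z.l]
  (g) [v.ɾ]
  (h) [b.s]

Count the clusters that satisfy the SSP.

7

(a) 2-6 → obeys
(b) 1-6-1 → violates
(c) 1-3-4 → obeys
(d) 1-4 → obeys
(e) 2-7 → obeys
(f) 1-3-5 → obeys
(g) 3-6 → obeys
(h) 1-3 → obeys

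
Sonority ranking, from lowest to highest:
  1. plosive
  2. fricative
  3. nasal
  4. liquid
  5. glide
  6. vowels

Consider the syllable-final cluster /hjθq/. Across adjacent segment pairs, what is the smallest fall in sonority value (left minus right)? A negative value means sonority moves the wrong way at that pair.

-3

/h/: fricative = 2.
/j/: glide = 5.
/θ/: fricative = 2.
/q/: plosive = 1.
/h/→/j/: change -3.
/j/→/θ/: change +3.
/θ/→/q/: change +1.
Minimum = -3.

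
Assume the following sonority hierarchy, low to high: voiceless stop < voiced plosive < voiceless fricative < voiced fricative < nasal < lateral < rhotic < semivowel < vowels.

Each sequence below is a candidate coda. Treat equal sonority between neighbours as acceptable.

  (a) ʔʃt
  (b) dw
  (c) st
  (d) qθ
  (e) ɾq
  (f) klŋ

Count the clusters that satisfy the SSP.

(a) sonority 1-3-1: ill-formed.
(b) sonority 2-8: ill-formed.
(c) sonority 3-1: well-formed.
(d) sonority 1-3: ill-formed.
(e) sonority 7-1: well-formed.
(f) sonority 1-6-5: ill-formed.

2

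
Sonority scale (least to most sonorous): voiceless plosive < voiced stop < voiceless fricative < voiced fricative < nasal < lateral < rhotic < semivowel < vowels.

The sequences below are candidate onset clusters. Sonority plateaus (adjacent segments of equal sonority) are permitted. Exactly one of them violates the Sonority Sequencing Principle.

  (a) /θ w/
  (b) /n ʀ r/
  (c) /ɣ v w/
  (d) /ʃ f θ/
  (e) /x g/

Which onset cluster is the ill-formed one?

(a) 3-8 → obeys
(b) 5-7-7 → obeys
(c) 4-4-8 → obeys
(d) 3-3-3 → obeys
(e) 3-2 → violates

e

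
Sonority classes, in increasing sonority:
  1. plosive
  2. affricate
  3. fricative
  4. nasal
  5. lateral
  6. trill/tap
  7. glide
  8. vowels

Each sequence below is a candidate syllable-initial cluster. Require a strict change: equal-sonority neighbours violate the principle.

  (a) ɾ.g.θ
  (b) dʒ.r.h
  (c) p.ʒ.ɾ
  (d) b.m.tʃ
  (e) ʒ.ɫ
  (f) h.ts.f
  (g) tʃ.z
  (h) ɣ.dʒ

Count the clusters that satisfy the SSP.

(a) 6-1-3 → violates
(b) 2-6-3 → violates
(c) 1-3-6 → obeys
(d) 1-4-2 → violates
(e) 3-5 → obeys
(f) 3-2-3 → violates
(g) 2-3 → obeys
(h) 3-2 → violates

3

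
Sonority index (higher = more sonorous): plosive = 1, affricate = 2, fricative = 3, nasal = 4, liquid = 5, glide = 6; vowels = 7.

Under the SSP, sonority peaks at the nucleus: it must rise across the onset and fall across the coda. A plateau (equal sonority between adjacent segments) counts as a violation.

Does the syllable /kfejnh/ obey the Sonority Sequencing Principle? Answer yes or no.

yes

Onset: /k/ is a plosive (sonority 1), /f/ is a fricative (sonority 3); then the nucleus /e/ (sonority 7).
Onset profile 1-3-7 — rises to the nucleus.
Coda: /j/ is a glide (sonority 6), /n/ is a nasal (sonority 4), /h/ is a fricative (sonority 3).
Coda profile 7-6-4-3 — falls from the nucleus.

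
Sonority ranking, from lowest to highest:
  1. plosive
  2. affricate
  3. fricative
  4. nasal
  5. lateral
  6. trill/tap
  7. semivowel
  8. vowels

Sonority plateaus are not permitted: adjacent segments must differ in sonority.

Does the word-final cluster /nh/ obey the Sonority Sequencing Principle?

/n/ — nasal, sonority 4.
/h/ — fricative, sonority 3.
The profile 4-3 strictly falls, so the word-final cluster satisfies the SSP.

yes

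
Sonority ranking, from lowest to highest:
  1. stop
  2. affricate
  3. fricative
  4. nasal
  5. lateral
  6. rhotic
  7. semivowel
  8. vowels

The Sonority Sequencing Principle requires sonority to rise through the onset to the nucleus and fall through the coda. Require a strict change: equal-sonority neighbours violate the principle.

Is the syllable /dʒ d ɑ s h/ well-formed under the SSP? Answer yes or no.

no

Onset: /dʒ/ is an affricate (sonority 2), /d/ is a stop (sonority 1); then the nucleus /ɑ/ (sonority 8).
Onset profile 2-1-8 — does not strictly rise throughout.
Coda: /s/ is a fricative (sonority 3), /h/ is a fricative (sonority 3).
Coda profile 8-3-3 — does not strictly fall throughout.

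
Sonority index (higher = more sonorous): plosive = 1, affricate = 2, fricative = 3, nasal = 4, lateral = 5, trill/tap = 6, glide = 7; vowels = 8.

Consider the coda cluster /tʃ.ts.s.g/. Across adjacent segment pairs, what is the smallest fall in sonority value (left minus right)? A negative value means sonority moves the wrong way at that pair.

-1

/tʃ/: affricate = 2.
/ts/: affricate = 2.
/s/: fricative = 3.
/g/: plosive = 1.
/tʃ/→/ts/: change +0.
/ts/→/s/: change -1.
/s/→/g/: change +2.
Minimum = -1.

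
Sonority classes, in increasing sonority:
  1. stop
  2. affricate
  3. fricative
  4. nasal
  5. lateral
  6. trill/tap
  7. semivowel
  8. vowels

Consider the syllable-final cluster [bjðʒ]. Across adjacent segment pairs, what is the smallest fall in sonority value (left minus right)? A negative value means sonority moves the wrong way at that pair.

-6

/b/ is a stop (sonority 1).
/j/ is a semivowel (sonority 7).
/ð/ is a fricative (sonority 3).
/ʒ/ is a fricative (sonority 3).
/b/→/j/: change -6.
/j/→/ð/: change +4.
/ð/→/ʒ/: change +0.
Minimum = -6.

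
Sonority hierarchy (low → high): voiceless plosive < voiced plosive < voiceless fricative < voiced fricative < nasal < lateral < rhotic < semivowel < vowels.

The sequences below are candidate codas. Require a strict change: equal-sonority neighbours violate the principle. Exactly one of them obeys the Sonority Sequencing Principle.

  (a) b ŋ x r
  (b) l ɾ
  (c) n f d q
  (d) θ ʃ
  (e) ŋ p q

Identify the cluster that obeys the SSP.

(a) 2-5-3-7 → violates
(b) 6-7 → violates
(c) 5-3-2-1 → obeys
(d) 3-3 → violates
(e) 5-1-1 → violates

c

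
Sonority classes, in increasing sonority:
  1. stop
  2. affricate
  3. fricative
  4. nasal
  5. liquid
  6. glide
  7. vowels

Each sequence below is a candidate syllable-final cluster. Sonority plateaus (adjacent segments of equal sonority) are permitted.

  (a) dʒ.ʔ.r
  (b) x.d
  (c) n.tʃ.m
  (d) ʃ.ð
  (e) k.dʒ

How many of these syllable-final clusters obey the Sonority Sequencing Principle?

(a) dʒ.ʔ.r: profile 2-1-5 — violates.
(b) x.d: profile 3-1 — obeys.
(c) n.tʃ.m: profile 4-2-4 — violates.
(d) ʃ.ð: profile 3-3 — obeys.
(e) k.dʒ: profile 1-2 — violates.

2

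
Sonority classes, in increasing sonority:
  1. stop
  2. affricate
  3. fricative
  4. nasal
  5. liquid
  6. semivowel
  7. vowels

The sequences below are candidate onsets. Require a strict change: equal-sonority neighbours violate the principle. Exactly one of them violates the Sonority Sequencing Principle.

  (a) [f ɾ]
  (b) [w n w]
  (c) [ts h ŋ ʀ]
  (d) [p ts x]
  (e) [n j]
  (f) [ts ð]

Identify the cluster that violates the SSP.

(a) 3-5 → obeys
(b) 6-4-6 → violates
(c) 2-3-4-5 → obeys
(d) 1-2-3 → obeys
(e) 4-6 → obeys
(f) 2-3 → obeys

b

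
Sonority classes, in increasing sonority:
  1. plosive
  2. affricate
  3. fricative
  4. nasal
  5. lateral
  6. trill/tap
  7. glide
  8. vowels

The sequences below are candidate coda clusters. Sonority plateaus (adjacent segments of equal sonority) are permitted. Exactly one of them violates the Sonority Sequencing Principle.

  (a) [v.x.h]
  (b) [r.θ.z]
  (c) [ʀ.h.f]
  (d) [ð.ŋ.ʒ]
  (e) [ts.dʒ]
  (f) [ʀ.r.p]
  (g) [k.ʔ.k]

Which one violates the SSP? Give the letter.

(a) 3-3-3 → obeys
(b) 6-3-3 → obeys
(c) 6-3-3 → obeys
(d) 3-4-3 → violates
(e) 2-2 → obeys
(f) 6-6-1 → obeys
(g) 1-1-1 → obeys

d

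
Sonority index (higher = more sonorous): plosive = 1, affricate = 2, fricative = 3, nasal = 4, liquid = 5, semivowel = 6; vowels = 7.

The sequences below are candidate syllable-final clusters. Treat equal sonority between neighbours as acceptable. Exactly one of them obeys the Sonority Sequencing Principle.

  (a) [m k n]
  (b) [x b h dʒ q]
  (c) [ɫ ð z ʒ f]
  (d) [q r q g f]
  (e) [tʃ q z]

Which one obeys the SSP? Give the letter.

(a) sonority 4-1-4: ill-formed.
(b) sonority 3-1-3-2-1: ill-formed.
(c) sonority 5-3-3-3-3: well-formed.
(d) sonority 1-5-1-1-3: ill-formed.
(e) sonority 2-1-3: ill-formed.

c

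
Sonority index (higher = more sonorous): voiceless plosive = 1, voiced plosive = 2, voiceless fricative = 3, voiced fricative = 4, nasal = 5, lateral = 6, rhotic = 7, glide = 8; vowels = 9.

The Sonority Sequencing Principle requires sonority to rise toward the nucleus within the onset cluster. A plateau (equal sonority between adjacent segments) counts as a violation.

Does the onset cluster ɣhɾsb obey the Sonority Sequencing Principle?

no

/ɣ/ — voiced fricative, sonority 4.
/h/ — voiceless fricative, sonority 3.
/ɾ/ — rhotic, sonority 7.
/s/ — voiceless fricative, sonority 3.
/b/ — voiced plosive, sonority 2.
The profile is 4-3-7-3-2. Between /ɣ/ (4) and /h/ (3) sonority does not rise, so the cluster violates the SSP.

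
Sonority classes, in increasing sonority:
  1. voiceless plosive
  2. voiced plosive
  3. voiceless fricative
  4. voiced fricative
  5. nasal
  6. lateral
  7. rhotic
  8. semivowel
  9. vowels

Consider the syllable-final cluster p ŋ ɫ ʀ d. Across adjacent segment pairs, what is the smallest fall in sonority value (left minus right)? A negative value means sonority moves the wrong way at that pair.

-4

/p/: voiceless plosive = 1.
/ŋ/: nasal = 5.
/ɫ/: lateral = 6.
/ʀ/: rhotic = 7.
/d/: voiced plosive = 2.
/p/→/ŋ/: change -4.
/ŋ/→/ɫ/: change -1.
/ɫ/→/ʀ/: change -1.
/ʀ/→/d/: change +5.
Minimum = -4.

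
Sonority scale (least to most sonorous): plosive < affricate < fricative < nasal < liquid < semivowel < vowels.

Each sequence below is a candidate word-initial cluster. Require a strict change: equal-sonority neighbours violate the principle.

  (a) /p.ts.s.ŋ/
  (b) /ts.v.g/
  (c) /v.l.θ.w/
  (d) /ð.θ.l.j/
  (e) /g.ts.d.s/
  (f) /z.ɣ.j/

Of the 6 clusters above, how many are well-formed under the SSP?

1

(a) sonority 1-2-3-4: well-formed.
(b) sonority 2-3-1: ill-formed.
(c) sonority 3-5-3-6: ill-formed.
(d) sonority 3-3-5-6: ill-formed.
(e) sonority 1-2-1-3: ill-formed.
(f) sonority 3-3-6: ill-formed.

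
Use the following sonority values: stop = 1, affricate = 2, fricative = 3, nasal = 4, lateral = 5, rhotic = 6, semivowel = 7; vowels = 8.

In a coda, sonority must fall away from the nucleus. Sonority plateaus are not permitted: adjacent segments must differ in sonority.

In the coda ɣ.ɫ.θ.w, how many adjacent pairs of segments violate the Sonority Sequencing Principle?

2

/ɣ/ — fricative, sonority 3.
/ɫ/ — lateral, sonority 5.
/θ/ — fricative, sonority 3.
/w/ — semivowel, sonority 7.
/ɣ/→/ɫ/: 3→5 (does not fall) — violation.
/ɫ/→/θ/: 5→3 (falls) — ok.
/θ/→/w/: 3→7 (does not fall) — violation.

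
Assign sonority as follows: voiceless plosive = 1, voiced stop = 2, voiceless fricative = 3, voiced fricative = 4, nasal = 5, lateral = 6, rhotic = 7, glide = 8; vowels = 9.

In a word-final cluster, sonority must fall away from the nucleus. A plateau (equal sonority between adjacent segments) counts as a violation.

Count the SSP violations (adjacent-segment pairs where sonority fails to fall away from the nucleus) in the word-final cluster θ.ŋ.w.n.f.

/θ/ is a voiceless fricative (sonority 3).
/ŋ/ is a nasal (sonority 5).
/w/ is a glide (sonority 8).
/n/ is a nasal (sonority 5).
/f/ is a voiceless fricative (sonority 3).
/θ/→/ŋ/: 3→5 (does not fall) — violation.
/ŋ/→/w/: 5→8 (does not fall) — violation.
/w/→/n/: 8→5 (falls) — ok.
/n/→/f/: 5→3 (falls) — ok.

2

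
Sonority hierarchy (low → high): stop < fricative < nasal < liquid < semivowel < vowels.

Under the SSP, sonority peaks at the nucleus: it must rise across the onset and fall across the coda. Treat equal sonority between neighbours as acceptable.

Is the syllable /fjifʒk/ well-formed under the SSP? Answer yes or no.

yes

Onset: /f/ is a fricative (sonority 2), /j/ is a semivowel (sonority 5); then the nucleus /i/ (sonority 6).
Onset profile 2-5-6 — rises to the nucleus.
Coda: /f/ is a fricative (sonority 2), /ʒ/ is a fricative (sonority 2), /k/ is a stop (sonority 1).
Coda profile 6-2-2-1 — falls from the nucleus.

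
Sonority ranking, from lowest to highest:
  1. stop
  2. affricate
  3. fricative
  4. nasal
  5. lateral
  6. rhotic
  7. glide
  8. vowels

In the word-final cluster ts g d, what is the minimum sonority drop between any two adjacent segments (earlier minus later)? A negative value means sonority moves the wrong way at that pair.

/ts/ is an affricate (sonority 2).
/g/ is a stop (sonority 1).
/d/ is a stop (sonority 1).
/ts/→/g/: change +1.
/g/→/d/: change +0.
Minimum = 0.

0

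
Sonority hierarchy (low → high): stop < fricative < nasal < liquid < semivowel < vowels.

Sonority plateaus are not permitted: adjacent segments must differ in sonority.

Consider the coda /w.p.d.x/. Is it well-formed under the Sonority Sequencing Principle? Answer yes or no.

/w/ is a semivowel (sonority 5).
/p/ is a stop (sonority 1).
/d/ is a stop (sonority 1).
/x/ is a fricative (sonority 2).
The profile is 5-1-1-2. Between /p/ (1) and /d/ (1) sonority does not fall, so the cluster violates the SSP.

no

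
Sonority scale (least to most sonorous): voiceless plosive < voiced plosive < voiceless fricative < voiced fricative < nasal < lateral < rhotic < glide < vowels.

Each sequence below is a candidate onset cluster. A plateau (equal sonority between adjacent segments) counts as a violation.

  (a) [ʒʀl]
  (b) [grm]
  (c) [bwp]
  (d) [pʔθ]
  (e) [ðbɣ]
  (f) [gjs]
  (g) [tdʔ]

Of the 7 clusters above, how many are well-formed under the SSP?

(a) 4-7-6 → violates
(b) 2-7-5 → violates
(c) 2-8-1 → violates
(d) 1-1-3 → violates
(e) 4-2-4 → violates
(f) 2-8-3 → violates
(g) 1-2-1 → violates

0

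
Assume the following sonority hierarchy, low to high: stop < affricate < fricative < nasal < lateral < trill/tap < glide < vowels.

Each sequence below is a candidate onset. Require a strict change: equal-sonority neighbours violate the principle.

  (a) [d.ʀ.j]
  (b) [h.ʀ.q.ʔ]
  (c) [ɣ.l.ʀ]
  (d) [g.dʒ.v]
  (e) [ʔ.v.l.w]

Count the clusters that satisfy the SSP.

(a) [d.ʀ.j]: profile 1-6-7 — obeys.
(b) [h.ʀ.q.ʔ]: profile 3-6-1-1 — violates.
(c) [ɣ.l.ʀ]: profile 3-5-6 — obeys.
(d) [g.dʒ.v]: profile 1-2-3 — obeys.
(e) [ʔ.v.l.w]: profile 1-3-5-7 — obeys.

4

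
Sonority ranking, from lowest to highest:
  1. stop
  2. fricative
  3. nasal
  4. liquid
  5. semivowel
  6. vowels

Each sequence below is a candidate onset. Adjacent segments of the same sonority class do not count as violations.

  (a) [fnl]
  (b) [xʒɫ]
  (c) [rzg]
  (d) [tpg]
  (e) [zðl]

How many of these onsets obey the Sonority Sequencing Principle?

4

(a) [fnl]: profile 2-3-4 — obeys.
(b) [xʒɫ]: profile 2-2-4 — obeys.
(c) [rzg]: profile 4-2-1 — violates.
(d) [tpg]: profile 1-1-1 — obeys.
(e) [zðl]: profile 2-2-4 — obeys.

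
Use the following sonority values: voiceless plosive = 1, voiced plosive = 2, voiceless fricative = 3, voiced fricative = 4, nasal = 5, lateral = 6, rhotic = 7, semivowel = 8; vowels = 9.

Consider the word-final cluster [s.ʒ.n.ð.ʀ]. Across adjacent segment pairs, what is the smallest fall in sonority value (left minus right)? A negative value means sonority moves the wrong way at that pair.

-3

/s/: voiceless fricative = 3.
/ʒ/: voiced fricative = 4.
/n/: nasal = 5.
/ð/: voiced fricative = 4.
/ʀ/: rhotic = 7.
/s/→/ʒ/: change -1.
/ʒ/→/n/: change -1.
/n/→/ð/: change +1.
/ð/→/ʀ/: change -3.
Minimum = -3.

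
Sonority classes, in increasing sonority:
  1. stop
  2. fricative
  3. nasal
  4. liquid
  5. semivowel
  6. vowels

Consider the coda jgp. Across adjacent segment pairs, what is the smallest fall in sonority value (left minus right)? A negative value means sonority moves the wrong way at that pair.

0

/j/ is a semivowel (sonority 5).
/g/ is a stop (sonority 1).
/p/ is a stop (sonority 1).
/j/→/g/: change +4.
/g/→/p/: change +0.
Minimum = 0.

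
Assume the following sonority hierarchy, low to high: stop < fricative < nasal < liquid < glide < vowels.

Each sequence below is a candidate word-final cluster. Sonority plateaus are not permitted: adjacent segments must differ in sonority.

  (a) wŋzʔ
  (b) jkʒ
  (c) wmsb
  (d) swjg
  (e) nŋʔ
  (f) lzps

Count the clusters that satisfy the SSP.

2

(a) wŋzʔ: profile 5-3-2-1 — obeys.
(b) jkʒ: profile 5-1-2 — violates.
(c) wmsb: profile 5-3-2-1 — obeys.
(d) swjg: profile 2-5-5-1 — violates.
(e) nŋʔ: profile 3-3-1 — violates.
(f) lzps: profile 4-2-1-2 — violates.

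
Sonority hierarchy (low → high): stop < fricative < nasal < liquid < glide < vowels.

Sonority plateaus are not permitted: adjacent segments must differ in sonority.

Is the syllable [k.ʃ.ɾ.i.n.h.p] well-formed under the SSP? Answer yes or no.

Onset: /k/ is a stop (sonority 1), /ʃ/ is a fricative (sonority 2), /ɾ/ is a liquid (sonority 4); then the nucleus /i/ (sonority 6).
Onset profile 1-2-4-6 — rises to the nucleus.
Coda: /n/ is a nasal (sonority 3), /h/ is a fricative (sonority 2), /p/ is a stop (sonority 1).
Coda profile 6-3-2-1 — falls from the nucleus.

yes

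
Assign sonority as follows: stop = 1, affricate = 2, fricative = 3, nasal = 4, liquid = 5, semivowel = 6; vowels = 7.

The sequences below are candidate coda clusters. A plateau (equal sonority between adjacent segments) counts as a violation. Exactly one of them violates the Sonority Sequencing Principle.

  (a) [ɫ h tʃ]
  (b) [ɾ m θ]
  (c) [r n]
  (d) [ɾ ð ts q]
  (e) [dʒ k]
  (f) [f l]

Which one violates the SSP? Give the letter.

(a) sonority 5-3-2: well-formed.
(b) sonority 5-4-3: well-formed.
(c) sonority 5-4: well-formed.
(d) sonority 5-3-2-1: well-formed.
(e) sonority 2-1: well-formed.
(f) sonority 3-5: ill-formed.

f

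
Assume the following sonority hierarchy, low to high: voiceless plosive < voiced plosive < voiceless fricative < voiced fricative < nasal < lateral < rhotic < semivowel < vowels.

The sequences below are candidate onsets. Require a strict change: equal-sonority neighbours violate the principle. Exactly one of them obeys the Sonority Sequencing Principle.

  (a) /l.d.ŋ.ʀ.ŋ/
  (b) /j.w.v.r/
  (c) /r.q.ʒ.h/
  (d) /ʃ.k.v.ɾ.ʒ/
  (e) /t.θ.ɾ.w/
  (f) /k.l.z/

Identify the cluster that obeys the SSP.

(a) /l.d.ŋ.ʀ.ŋ/: profile 6-2-5-7-5 — violates.
(b) /j.w.v.r/: profile 8-8-4-7 — violates.
(c) /r.q.ʒ.h/: profile 7-1-4-3 — violates.
(d) /ʃ.k.v.ɾ.ʒ/: profile 3-1-4-7-4 — violates.
(e) /t.θ.ɾ.w/: profile 1-3-7-8 — obeys.
(f) /k.l.z/: profile 1-6-4 — violates.

e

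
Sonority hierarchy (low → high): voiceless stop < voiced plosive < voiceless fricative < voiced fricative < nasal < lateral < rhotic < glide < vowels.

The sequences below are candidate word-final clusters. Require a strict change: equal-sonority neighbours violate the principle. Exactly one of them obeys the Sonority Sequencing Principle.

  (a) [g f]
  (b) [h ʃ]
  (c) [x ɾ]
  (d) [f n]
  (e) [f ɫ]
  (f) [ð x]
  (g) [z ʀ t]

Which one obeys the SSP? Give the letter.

(a) 2-3 → violates
(b) 3-3 → violates
(c) 3-7 → violates
(d) 3-5 → violates
(e) 3-6 → violates
(f) 4-3 → obeys
(g) 4-7-1 → violates

f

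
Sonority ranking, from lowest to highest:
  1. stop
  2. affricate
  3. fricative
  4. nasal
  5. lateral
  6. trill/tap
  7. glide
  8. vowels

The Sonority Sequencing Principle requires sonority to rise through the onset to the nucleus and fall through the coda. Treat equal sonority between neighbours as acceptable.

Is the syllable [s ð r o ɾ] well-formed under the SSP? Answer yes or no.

Onset: /s/ is a fricative (sonority 3), /ð/ is a fricative (sonority 3), /r/ is a trill/tap (sonority 6); then the nucleus /o/ (sonority 8).
Onset profile 3-3-6-8 — rises to the nucleus.
Coda: /ɾ/ is a trill/tap (sonority 6).
Coda profile 8-6 — falls from the nucleus.

yes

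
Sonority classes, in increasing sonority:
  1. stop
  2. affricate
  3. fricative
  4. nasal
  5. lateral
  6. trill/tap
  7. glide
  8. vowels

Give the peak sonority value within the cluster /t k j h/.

7

/t/ is a stop (sonority 1).
/k/ is a stop (sonority 1).
/j/ is a glide (sonority 7).
/h/ is a fricative (sonority 3).
The maximum is 7.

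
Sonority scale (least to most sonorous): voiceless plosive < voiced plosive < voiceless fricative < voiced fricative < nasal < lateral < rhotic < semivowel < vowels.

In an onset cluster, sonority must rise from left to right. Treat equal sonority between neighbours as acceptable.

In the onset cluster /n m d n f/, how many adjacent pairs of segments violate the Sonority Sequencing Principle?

2

/n/ is a nasal (sonority 5).
/m/ is a nasal (sonority 5).
/d/ is a voiced plosive (sonority 2).
/n/ is a nasal (sonority 5).
/f/ is a voiceless fricative (sonority 3).
/n/→/m/: 5→5 (plateau, allowed) — ok.
/m/→/d/: 5→2 (does not rise) — violation.
/d/→/n/: 2→5 (rises) — ok.
/n/→/f/: 5→3 (does not rise) — violation.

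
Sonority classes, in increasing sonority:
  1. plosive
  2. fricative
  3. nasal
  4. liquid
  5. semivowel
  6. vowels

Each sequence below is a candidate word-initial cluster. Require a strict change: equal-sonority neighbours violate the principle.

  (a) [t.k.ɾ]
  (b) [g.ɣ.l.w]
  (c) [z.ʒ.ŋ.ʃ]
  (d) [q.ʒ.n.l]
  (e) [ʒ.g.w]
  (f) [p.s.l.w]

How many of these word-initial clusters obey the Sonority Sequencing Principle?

3

(a) sonority 1-1-4: ill-formed.
(b) sonority 1-2-4-5: well-formed.
(c) sonority 2-2-3-2: ill-formed.
(d) sonority 1-2-3-4: well-formed.
(e) sonority 2-1-5: ill-formed.
(f) sonority 1-2-4-5: well-formed.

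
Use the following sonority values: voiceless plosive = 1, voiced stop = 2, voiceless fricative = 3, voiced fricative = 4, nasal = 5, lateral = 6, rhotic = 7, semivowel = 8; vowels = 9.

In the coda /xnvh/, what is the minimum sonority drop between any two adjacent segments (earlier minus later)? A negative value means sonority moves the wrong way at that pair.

-2

/x/ — voiceless fricative, sonority 3.
/n/ — nasal, sonority 5.
/v/ — voiced fricative, sonority 4.
/h/ — voiceless fricative, sonority 3.
/x/→/n/: change -2.
/n/→/v/: change +1.
/v/→/h/: change +1.
Minimum = -2.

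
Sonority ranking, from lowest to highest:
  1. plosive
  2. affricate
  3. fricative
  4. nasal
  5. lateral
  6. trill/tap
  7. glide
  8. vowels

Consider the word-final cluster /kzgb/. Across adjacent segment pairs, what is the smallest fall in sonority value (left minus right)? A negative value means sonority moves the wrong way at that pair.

-2

/k/ is a plosive (sonority 1).
/z/ is a fricative (sonority 3).
/g/ is a plosive (sonority 1).
/b/ is a plosive (sonority 1).
/k/→/z/: change -2.
/z/→/g/: change +2.
/g/→/b/: change +0.
Minimum = -2.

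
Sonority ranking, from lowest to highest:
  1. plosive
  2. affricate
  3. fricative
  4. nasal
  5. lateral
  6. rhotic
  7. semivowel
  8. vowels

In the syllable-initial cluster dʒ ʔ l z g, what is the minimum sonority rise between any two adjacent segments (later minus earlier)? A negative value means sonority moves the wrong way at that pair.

/dʒ/: affricate = 2.
/ʔ/: plosive = 1.
/l/: lateral = 5.
/z/: fricative = 3.
/g/: plosive = 1.
/dʒ/→/ʔ/: change -1.
/ʔ/→/l/: change +4.
/l/→/z/: change -2.
/z/→/g/: change -2.
Minimum = -2.

-2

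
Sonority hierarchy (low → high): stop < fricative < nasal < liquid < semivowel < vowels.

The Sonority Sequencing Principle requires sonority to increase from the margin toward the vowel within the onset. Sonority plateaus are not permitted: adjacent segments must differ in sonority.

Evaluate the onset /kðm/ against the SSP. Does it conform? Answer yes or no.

/k/ — stop, sonority 1.
/ð/ — fricative, sonority 2.
/m/ — nasal, sonority 3.
The profile 1-2-3 strictly rises, so the onset satisfies the SSP.

yes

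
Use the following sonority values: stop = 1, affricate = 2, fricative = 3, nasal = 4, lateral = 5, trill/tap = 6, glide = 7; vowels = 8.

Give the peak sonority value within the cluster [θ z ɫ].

/θ/ is a fricative (sonority 3).
/z/ is a fricative (sonority 3).
/ɫ/ is a lateral (sonority 5).
The maximum is 5.

5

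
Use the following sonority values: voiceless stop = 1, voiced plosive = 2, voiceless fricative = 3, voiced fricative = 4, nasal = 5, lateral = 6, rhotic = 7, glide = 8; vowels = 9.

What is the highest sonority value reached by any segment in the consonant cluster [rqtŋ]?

/r/ is a rhotic (sonority 7).
/q/ is a voiceless stop (sonority 1).
/t/ is a voiceless stop (sonority 1).
/ŋ/ is a nasal (sonority 5).
The maximum is 7.

7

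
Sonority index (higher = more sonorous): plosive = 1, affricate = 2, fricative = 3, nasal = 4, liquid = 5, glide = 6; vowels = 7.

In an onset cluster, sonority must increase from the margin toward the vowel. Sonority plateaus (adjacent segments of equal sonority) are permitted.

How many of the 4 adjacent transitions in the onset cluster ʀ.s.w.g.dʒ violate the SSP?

2

/ʀ/ is a liquid (sonority 5).
/s/ is a fricative (sonority 3).
/w/ is a glide (sonority 6).
/g/ is a plosive (sonority 1).
/dʒ/ is an affricate (sonority 2).
/ʀ/→/s/: 5→3 (does not rise) — violation.
/s/→/w/: 3→6 (rises) — ok.
/w/→/g/: 6→1 (does not rise) — violation.
/g/→/dʒ/: 1→2 (rises) — ok.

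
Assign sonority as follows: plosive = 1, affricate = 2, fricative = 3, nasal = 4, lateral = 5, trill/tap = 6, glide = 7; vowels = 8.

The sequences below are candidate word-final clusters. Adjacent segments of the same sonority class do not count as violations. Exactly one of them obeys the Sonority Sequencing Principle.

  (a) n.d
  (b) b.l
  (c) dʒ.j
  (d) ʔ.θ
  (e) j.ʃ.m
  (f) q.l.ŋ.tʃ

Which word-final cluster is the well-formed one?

(a) n.d: profile 4-1 — obeys.
(b) b.l: profile 1-5 — violates.
(c) dʒ.j: profile 2-7 — violates.
(d) ʔ.θ: profile 1-3 — violates.
(e) j.ʃ.m: profile 7-3-4 — violates.
(f) q.l.ŋ.tʃ: profile 1-5-4-2 — violates.

a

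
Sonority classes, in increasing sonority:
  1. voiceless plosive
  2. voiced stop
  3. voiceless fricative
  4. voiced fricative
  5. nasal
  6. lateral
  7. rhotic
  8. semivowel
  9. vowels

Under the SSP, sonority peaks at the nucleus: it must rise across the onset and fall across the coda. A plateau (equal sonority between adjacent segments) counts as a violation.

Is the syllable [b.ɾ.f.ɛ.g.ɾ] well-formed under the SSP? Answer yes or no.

Onset: /b/ is a voiced stop (sonority 2), /ɾ/ is a rhotic (sonority 7), /f/ is a voiceless fricative (sonority 3); then the nucleus /ɛ/ (sonority 9).
Onset profile 2-7-3-9 — does not strictly rise throughout.
Coda: /g/ is a voiced stop (sonority 2), /ɾ/ is a rhotic (sonority 7).
Coda profile 9-2-7 — does not strictly fall throughout.

no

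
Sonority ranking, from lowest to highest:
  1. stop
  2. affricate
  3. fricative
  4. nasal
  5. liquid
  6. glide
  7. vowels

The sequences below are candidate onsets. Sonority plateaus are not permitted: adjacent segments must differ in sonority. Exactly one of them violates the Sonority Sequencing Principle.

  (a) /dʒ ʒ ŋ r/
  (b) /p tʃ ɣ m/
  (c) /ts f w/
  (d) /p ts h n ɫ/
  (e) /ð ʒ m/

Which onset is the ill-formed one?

e

(a) sonority 2-3-4-5: well-formed.
(b) sonority 1-2-3-4: well-formed.
(c) sonority 2-3-6: well-formed.
(d) sonority 1-2-3-4-5: well-formed.
(e) sonority 3-3-4: ill-formed.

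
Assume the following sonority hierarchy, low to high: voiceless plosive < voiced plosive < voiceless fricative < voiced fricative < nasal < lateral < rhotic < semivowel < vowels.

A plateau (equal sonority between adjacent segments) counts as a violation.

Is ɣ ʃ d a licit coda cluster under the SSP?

/ɣ/: voiced fricative = 4.
/ʃ/: voiceless fricative = 3.
/d/: voiced plosive = 2.
The profile 4-3-2 strictly falls, so the coda cluster satisfies the SSP.

yes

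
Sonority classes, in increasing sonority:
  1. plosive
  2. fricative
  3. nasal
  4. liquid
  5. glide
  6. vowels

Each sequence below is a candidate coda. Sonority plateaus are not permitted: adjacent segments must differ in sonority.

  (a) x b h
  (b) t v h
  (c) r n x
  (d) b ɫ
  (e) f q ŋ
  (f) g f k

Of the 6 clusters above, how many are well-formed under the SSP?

1

(a) 2-1-2 → violates
(b) 1-2-2 → violates
(c) 4-3-2 → obeys
(d) 1-4 → violates
(e) 2-1-3 → violates
(f) 1-2-1 → violates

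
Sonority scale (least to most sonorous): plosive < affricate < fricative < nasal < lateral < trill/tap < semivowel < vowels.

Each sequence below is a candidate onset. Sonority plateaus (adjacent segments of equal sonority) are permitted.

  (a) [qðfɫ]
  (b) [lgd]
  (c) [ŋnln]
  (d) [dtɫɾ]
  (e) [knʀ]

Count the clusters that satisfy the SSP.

3

(a) [qðfɫ]: profile 1-3-3-5 — obeys.
(b) [lgd]: profile 5-1-1 — violates.
(c) [ŋnln]: profile 4-4-5-4 — violates.
(d) [dtɫɾ]: profile 1-1-5-6 — obeys.
(e) [knʀ]: profile 1-4-6 — obeys.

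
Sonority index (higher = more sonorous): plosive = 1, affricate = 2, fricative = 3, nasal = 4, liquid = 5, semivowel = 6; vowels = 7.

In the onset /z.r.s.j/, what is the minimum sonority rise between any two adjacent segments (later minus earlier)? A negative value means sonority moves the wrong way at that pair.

/z/: fricative = 3.
/r/: liquid = 5.
/s/: fricative = 3.
/j/: semivowel = 6.
/z/→/r/: change +2.
/r/→/s/: change -2.
/s/→/j/: change +3.
Minimum = -2.

-2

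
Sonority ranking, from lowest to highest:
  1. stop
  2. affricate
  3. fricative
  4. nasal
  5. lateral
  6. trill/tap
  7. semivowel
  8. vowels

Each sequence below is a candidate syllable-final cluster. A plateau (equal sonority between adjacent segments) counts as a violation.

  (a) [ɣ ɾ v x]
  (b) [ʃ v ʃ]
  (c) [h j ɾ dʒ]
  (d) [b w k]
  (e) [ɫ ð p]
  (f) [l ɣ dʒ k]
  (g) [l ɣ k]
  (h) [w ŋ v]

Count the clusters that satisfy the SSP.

4

(a) sonority 3-6-3-3: ill-formed.
(b) sonority 3-3-3: ill-formed.
(c) sonority 3-7-6-2: ill-formed.
(d) sonority 1-7-1: ill-formed.
(e) sonority 5-3-1: well-formed.
(f) sonority 5-3-2-1: well-formed.
(g) sonority 5-3-1: well-formed.
(h) sonority 7-4-3: well-formed.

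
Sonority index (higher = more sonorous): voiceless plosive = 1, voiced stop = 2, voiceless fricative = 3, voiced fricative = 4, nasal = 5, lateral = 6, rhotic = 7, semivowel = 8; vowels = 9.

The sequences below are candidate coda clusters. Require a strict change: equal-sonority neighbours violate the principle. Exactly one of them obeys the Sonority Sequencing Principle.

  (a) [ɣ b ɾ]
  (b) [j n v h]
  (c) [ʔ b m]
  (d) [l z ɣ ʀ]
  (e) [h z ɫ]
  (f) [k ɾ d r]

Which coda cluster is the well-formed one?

b

(a) 4-2-7 → violates
(b) 8-5-4-3 → obeys
(c) 1-2-5 → violates
(d) 6-4-4-7 → violates
(e) 3-4-6 → violates
(f) 1-7-2-7 → violates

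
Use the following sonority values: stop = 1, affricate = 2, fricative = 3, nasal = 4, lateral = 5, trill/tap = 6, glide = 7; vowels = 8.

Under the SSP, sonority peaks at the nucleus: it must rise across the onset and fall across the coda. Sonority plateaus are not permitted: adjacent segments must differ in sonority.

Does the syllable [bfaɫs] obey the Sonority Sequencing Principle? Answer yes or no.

yes

Onset: /b/ is a stop (sonority 1), /f/ is a fricative (sonority 3); then the nucleus /a/ (sonority 8).
Onset profile 1-3-8 — rises to the nucleus.
Coda: /ɫ/ is a lateral (sonority 5), /s/ is a fricative (sonority 3).
Coda profile 8-5-3 — falls from the nucleus.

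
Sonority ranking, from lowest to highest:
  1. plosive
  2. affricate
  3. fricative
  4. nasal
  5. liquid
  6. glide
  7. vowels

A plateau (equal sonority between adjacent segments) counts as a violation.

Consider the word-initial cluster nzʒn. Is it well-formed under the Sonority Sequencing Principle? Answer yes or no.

/n/ is a nasal (sonority 4).
/z/ is a fricative (sonority 3).
/ʒ/ is a fricative (sonority 3).
/n/ is a nasal (sonority 4).
The profile is 4-3-3-4. Between /n/ (4) and /z/ (3) sonority does not rise, so the cluster violates the SSP.

no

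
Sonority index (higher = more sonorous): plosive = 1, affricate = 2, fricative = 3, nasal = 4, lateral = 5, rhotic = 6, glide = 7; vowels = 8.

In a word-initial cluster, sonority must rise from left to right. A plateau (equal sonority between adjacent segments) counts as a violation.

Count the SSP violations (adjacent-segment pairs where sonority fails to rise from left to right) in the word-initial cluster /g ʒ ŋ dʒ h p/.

2

/g/ is a plosive (sonority 1).
/ʒ/ is a fricative (sonority 3).
/ŋ/ is a nasal (sonority 4).
/dʒ/ is an affricate (sonority 2).
/h/ is a fricative (sonority 3).
/p/ is a plosive (sonority 1).
/g/→/ʒ/: 1→3 (rises) — ok.
/ʒ/→/ŋ/: 3→4 (rises) — ok.
/ŋ/→/dʒ/: 4→2 (does not rise) — violation.
/dʒ/→/h/: 2→3 (rises) — ok.
/h/→/p/: 3→1 (does not rise) — violation.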